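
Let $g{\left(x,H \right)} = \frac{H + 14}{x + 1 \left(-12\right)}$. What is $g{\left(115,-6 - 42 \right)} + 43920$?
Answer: $\frac{4523726}{103} \approx 43920.0$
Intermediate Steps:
$g{\left(x,H \right)} = \frac{14 + H}{-12 + x}$ ($g{\left(x,H \right)} = \frac{14 + H}{x - 12} = \frac{14 + H}{-12 + x}$)
$g{\left(115,-6 - 42 \right)} + 43920 = \frac{14 - 48}{-12 + 115} + 43920 = \frac{14 - 48}{103} + 43920 = \frac{1}{103} \left(-34\right) + 43920 = - \frac{34}{103} + 43920 = \frac{4523726}{103}$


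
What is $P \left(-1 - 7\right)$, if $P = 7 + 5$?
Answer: $-96$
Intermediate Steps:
$P = 12$
$P \left(-1 - 7\right) = 12 \left(-1 - 7\right) = 12 \left(-8\right) = -96$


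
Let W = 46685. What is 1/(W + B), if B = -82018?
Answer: -1/35333 ≈ -2.8302e-5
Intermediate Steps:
1/(W + B) = 1/(46685 - 82018) = 1/(-35333) = -1/35333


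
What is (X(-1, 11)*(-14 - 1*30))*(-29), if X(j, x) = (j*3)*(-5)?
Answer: 19140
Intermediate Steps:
X(j, x) = -15*j (X(j, x) = (3*j)*(-5) = -15*j)
(X(-1, 11)*(-14 - 1*30))*(-29) = ((-15*(-1))*(-14 - 1*30))*(-29) = (15*(-14 - 30))*(-29) = (15*(-44))*(-29) = -660*(-29) = 19140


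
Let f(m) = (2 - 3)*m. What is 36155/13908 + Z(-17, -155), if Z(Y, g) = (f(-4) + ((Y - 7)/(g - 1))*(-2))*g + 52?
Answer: -93603697/180804 ≈ -517.71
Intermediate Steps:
f(m) = -m
Z(Y, g) = 52 + g*(4 - 2*(-7 + Y)/(-1 + g)) (Z(Y, g) = (-1*(-4) + ((Y - 7)/(g - 1))*(-2))*g + 52 = (4 + ((-7 + Y)/(-1 + g))*(-2))*g + 52 = (4 - 2*(-7 + Y)/(-1 + g))*g + 52 = g*(4 - 2*(-7 + Y)/(-1 + g)) + 52 = 52 + g*(4 - 2*(-7 + Y)/(-1 + g)))
36155/13908 + Z(-17, -155) = 36155/13908 + 2*(-26 + 2*(-155)² + 31*(-155) - 1*(-17)*(-155))/(-1 - 155) = 36155*(1/13908) + 2*(-26 + 2*24025 - 4805 - 2635)/(-156) = 36155/13908 + 2*(-1/156)*(-26 + 48050 - 4805 - 2635) = 36155/13908 + 2*(-1/156)*40584 = 36155/13908 - 6764/13 = -93603697/180804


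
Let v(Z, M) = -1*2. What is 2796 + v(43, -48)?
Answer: 2794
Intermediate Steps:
v(Z, M) = -2
2796 + v(43, -48) = 2796 - 2 = 2794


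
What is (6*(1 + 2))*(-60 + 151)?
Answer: 1638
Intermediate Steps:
(6*(1 + 2))*(-60 + 151) = (6*3)*91 = 18*91 = 1638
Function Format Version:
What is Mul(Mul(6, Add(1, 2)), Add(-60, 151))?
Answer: 1638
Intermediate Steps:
Mul(Mul(6, Add(1, 2)), Add(-60, 151)) = Mul(Mul(6, 3), 91) = Mul(18, 91) = 1638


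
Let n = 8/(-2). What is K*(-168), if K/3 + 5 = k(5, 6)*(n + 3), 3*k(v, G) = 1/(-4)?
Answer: 2478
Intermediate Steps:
k(v, G) = -1/12 (k(v, G) = (⅓)/(-4) = (⅓)*(-¼) = -1/12)
n = -4 (n = 8*(-½) = -4)
K = -59/4 (K = -15 + 3*(-(-4 + 3)/12) = -15 + 3*(-1/12*(-1)) = -15 + 3*(1/12) = -15 + ¼ = -59/4 ≈ -14.750)
K*(-168) = -59/4*(-168) = 2478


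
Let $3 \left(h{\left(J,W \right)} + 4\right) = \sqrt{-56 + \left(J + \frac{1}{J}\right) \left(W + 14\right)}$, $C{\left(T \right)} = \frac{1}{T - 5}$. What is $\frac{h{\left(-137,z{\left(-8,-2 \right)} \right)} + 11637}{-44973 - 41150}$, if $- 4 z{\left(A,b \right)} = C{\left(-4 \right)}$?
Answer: $- \frac{11633}{86123} - \frac{i \sqrt{1336440754}}{212379318} \approx -0.13507 - 0.00017213 i$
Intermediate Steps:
$C{\left(T \right)} = \frac{1}{-5 + T}$
$z{\left(A,b \right)} = \frac{1}{36}$ ($z{\left(A,b \right)} = - \frac{1}{4 \left(-5 - 4\right)} = - \frac{1}{4 \left(-9\right)} = \left(- \frac{1}{4}\right) \left(- \frac{1}{9}\right) = \frac{1}{36}$)
$h{\left(J,W \right)} = -4 + \frac{\sqrt{-56 + \left(14 + W\right) \left(J + \frac{1}{J}\right)}}{3}$ ($h{\left(J,W \right)} = -4 + \frac{\sqrt{-56 + \left(J + \frac{1}{J}\right) \left(W + 14\right)}}{3} = -4 + \frac{\sqrt{-56 + \left(J + \frac{1}{J}\right) \left(14 + W\right)}}{3} = -4 + \frac{\sqrt{-56 + \left(14 + W\right) \left(J + \frac{1}{J}\right)}}{3}$)
$\frac{h{\left(-137,z{\left(-8,-2 \right)} \right)} + 11637}{-44973 - 41150} = \frac{\left(-4 + \frac{\sqrt{\frac{14 + \frac{1}{36} - 137 \left(-56 + 14 \left(-137\right) - \frac{137}{36}\right)}{-137}}}{3}\right) + 11637}{-44973 - 41150} = \frac{\left(-4 + \frac{\sqrt{- \frac{14 + \frac{1}{36} - 137 \left(-56 - 1918 - \frac{137}{36}\right)}{137}}}{3}\right) + 11637}{-86123} = \left(\left(-4 + \frac{\sqrt{- \frac{14 + \frac{1}{36} - - \frac{9754537}{36}}{137}}}{3}\right) + 11637\right) \left(- \frac{1}{86123}\right) = \left(\left(-4 + \frac{\sqrt{- \frac{14 + \frac{1}{36} + \frac{9754537}{36}}{137}}}{3}\right) + 11637\right) \left(- \frac{1}{86123}\right) = \left(\left(-4 + \frac{\sqrt{\left(- \frac{1}{137}\right) \frac{4877521}{18}}}{3}\right) + 11637\right) \left(- \frac{1}{86123}\right) = \left(\left(-4 + \frac{\sqrt{- \frac{4877521}{2466}}}{3}\right) + 11637\right) \left(- \frac{1}{86123}\right) = \left(\left(-4 + \frac{\frac{1}{822} i \sqrt{1336440754}}{3}\right) + 11637\right) \left(- \frac{1}{86123}\right) = \left(\left(-4 + \frac{i \sqrt{1336440754}}{2466}\right) + 11637\right) \left(- \frac{1}{86123}\right) = \left(11633 + \frac{i \sqrt{1336440754}}{2466}\right) \left(- \frac{1}{86123}\right) = - \frac{11633}{86123} - \frac{i \sqrt{1336440754}}{212379318}$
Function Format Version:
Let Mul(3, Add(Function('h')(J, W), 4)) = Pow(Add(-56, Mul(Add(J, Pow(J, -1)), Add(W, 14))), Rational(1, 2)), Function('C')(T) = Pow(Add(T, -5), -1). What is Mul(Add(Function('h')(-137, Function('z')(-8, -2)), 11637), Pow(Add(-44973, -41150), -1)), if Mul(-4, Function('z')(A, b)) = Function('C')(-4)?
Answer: Add(Rational(-11633, 86123), Mul(Rational(-1, 212379318), I, Pow(1336440754, Rational(1, 2)))) ≈ Add(-0.13507, Mul(-0.00017213, I))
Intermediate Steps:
Function('C')(T) = Pow(Add(-5, T), -1)
Function('z')(A, b) = Rational(1, 36) (Function('z')(A, b) = Mul(Rational(-1, 4), Pow(Add(-5, -4), -1)) = Mul(Rational(-1, 4), Pow(-9, -1)) = Mul(Rational(-1, 4), Rational(-1, 9)) = Rational(1, 36))
Function('h')(J, W) = Add(-4, Mul(Rational(1, 3), Pow(Add(-56, Mul(Add(14, W), Add(J, Pow(J, -1)))), Rational(1, 2)))) (Function('h')(J, W) = Add(-4, Mul(Rational(1, 3), Pow(Add(-56, Mul(Add(J, Pow(J, -1)), Add(W, 14))), Rational(1, 2)))) = Add(-4, Mul(Rational(1, 3), Pow(Add(-56, Mul(Add(J, Pow(J, -1)), Add(14, W))), Rational(1, 2)))) = Add(-4, Mul(Rational(1, 3), Pow(Add(-56, Mul(Add(14, W), Add(J, Pow(J, -1)))), Rational(1, 2)))))
Mul(Add(Function('h')(-137, Function('z')(-8, -2)), 11637), Pow(Add(-44973, -41150), -1)) = Mul(Add(Add(-4, Mul(Rational(1, 3), Pow(Mul(Pow(-137, -1), Add(14, Rational(1, 36), Mul(-137, Add(-56, Mul(14, -137), Mul(-137, Rational(1, 36)))))), Rational(1, 2)))), 11637), Pow(Add(-44973, -41150), -1)) = Mul(Add(Add(-4, Mul(Rational(1, 3), Pow(Mul(Rational(-1, 137), Add(14, Rational(1, 36), Mul(-137, Add(-56, -1918, Rational(-137, 36))))), Rational(1, 2)))), 11637), Pow(-86123, -1)) = Mul(Add(Add(-4, Mul(Rational(1, 3), Pow(Mul(Rational(-1, 137), Add(14, Rational(1, 36), Mul(-137, Rational(-71201, 36)))), Rational(1, 2)))), 11637), Rational(-1, 86123)) = Mul(Add(Add(-4, Mul(Rational(1, 3), Pow(Mul(Rational(-1, 137), Add(14, Rational(1, 36), Rational(9754537, 36))), Rational(1, 2)))), 11637), Rational(-1, 86123)) = Mul(Add(Add(-4, Mul(Rational(1, 3), Pow(Mul(Rational(-1, 137), Rational(4877521, 18)), Rational(1, 2)))), 11637), Rational(-1, 86123)) = Mul(Add(Add(-4, Mul(Rational(1, 3), Pow(Rational(-4877521, 2466), Rational(1, 2)))), 11637), Rational(-1, 86123)) = Mul(Add(Add(-4, Mul(Rational(1, 3), Mul(Rational(1, 822), I, Pow(1336440754, Rational(1, 2))))), 11637), Rational(-1, 86123)) = Mul(Add(Add(-4, Mul(Rational(1, 2466), I, Pow(1336440754, Rational(1, 2)))), 11637), Rational(-1, 86123)) = Mul(Add(11633, Mul(Rational(1, 2466), I, Pow(1336440754, Rational(1, 2)))), Rational(-1, 86123)) = Add(Rational(-11633, 86123), Mul(Rational(-1, 212379318), I, Pow(1336440754, Rational(1, 2))))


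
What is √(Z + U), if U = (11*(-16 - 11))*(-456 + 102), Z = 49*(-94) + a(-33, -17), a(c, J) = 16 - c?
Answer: √100581 ≈ 317.15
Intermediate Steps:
Z = -4557 (Z = 49*(-94) + (16 - 1*(-33)) = -4606 + (16 + 33) = -4606 + 49 = -4557)
U = 105138 (U = (11*(-27))*(-354) = -297*(-354) = 105138)
√(Z + U) = √(-4557 + 105138) = √100581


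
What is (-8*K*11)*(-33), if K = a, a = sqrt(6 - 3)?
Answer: 2904*sqrt(3) ≈ 5029.9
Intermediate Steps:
a = sqrt(3) ≈ 1.7320
K = sqrt(3) ≈ 1.7320
(-8*K*11)*(-33) = (-8*sqrt(3)*11)*(-33) = -88*sqrt(3)*(-33) = 2904*sqrt(3)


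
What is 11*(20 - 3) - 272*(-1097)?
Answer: 298571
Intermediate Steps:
11*(20 - 3) - 272*(-1097) = 11*17 + 298384 = 187 + 298384 = 298571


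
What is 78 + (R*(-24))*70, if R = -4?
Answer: 6798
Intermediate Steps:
78 + (R*(-24))*70 = 78 - 4*(-24)*70 = 78 + 96*70 = 78 + 6720 = 6798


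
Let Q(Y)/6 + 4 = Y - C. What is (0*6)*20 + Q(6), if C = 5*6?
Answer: -168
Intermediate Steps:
C = 30
Q(Y) = -204 + 6*Y (Q(Y) = -24 + 6*(Y - 1*30) = -24 + 6*(Y - 30) = -24 + 6*(-30 + Y) = -24 + (-180 + 6*Y) = -204 + 6*Y)
(0*6)*20 + Q(6) = (0*6)*20 + (-204 + 6*6) = 0*20 + (-204 + 36) = 0 - 168 = -168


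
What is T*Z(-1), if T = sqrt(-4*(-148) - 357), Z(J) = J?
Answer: -sqrt(235) ≈ -15.330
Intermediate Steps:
T = sqrt(235) (T = sqrt(592 - 357) = sqrt(235) ≈ 15.330)
T*Z(-1) = sqrt(235)*(-1) = -sqrt(235)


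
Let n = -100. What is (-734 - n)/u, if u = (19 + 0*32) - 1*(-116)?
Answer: -634/135 ≈ -4.6963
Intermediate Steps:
u = 135 (u = (19 + 0) + 116 = 19 + 116 = 135)
(-734 - n)/u = (-734 - 1*(-100))/135 = (-734 + 100)*(1/135) = -634*1/135 = -634/135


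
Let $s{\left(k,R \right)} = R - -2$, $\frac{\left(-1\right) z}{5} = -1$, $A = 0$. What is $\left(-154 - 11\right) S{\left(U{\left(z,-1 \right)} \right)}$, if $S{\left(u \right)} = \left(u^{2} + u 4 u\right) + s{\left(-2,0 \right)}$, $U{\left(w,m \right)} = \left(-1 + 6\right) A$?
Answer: $-330$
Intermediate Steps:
$z = 5$ ($z = \left(-5\right) \left(-1\right) = 5$)
$s{\left(k,R \right)} = 2 + R$ ($s{\left(k,R \right)} = R + 2 = 2 + R$)
$U{\left(w,m \right)} = 0$ ($U{\left(w,m \right)} = \left(-1 + 6\right) 0 = 5 \cdot 0 = 0$)
$S{\left(u \right)} = 2 + 5 u^{2}$ ($S{\left(u \right)} = \left(u^{2} + u 4 u\right) + \left(2 + 0\right) = \left(u^{2} + 4 u u\right) + 2 = \left(u^{2} + 4 u^{2}\right) + 2 = 5 u^{2} + 2 = 2 + 5 u^{2}$)
$\left(-154 - 11\right) S{\left(U{\left(z,-1 \right)} \right)} = \left(-154 - 11\right) \left(2 + 5 \cdot 0^{2}\right) = - 165 \left(2 + 5 \cdot 0\right) = - 165 \left(2 + 0\right) = \left(-165\right) 2 = -330$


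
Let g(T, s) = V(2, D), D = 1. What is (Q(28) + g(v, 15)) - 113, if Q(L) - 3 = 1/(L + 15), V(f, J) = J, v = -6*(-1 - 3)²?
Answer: -4686/43 ≈ -108.98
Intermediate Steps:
v = -96 (v = -6*(-4)² = -6*16 = -96)
g(T, s) = 1
Q(L) = 3 + 1/(15 + L) (Q(L) = 3 + 1/(L + 15) = 3 + 1/(15 + L))
(Q(28) + g(v, 15)) - 113 = ((46 + 3*28)/(15 + 28) + 1) - 113 = ((46 + 84)/43 + 1) - 113 = ((1/43)*130 + 1) - 113 = (130/43 + 1) - 113 = 173/43 - 113 = -4686/43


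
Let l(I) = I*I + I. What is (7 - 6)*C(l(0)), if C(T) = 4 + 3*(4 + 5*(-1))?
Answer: 1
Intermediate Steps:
l(I) = I + I² (l(I) = I² + I = I + I²)
C(T) = 1 (C(T) = 4 + 3*(4 - 5) = 4 + 3*(-1) = 4 - 3 = 1)
(7 - 6)*C(l(0)) = (7 - 6)*1 = 1*1 = 1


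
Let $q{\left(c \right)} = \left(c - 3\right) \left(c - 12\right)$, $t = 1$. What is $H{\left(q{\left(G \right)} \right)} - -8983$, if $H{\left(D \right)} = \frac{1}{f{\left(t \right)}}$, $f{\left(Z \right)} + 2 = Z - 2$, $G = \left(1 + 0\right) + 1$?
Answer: $\frac{26948}{3} \approx 8982.7$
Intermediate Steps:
$G = 2$ ($G = 1 + 1 = 2$)
$f{\left(Z \right)} = -4 + Z$ ($f{\left(Z \right)} = -2 + \left(Z - 2\right) = -2 + \left(-2 + Z\right) = -4 + Z$)
$q{\left(c \right)} = \left(-12 + c\right) \left(-3 + c\right)$ ($q{\left(c \right)} = \left(-3 + c\right) \left(-12 + c\right) = \left(-12 + c\right) \left(-3 + c\right)$)
$H{\left(D \right)} = - \frac{1}{3}$ ($H{\left(D \right)} = \frac{1}{-4 + 1} = \frac{1}{-3} = - \frac{1}{3}$)
$H{\left(q{\left(G \right)} \right)} - -8983 = - \frac{1}{3} - -8983 = - \frac{1}{3} + 8983 = \frac{26948}{3}$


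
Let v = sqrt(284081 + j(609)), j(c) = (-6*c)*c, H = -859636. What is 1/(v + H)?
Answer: -859636/738975993701 - I*sqrt(1941205)/738975993701 ≈ -1.1633e-6 - 1.8854e-9*I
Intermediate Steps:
j(c) = -6*c**2
v = I*sqrt(1941205) (v = sqrt(284081 - 6*609**2) = sqrt(284081 - 6*370881) = sqrt(284081 - 2225286) = sqrt(-1941205) = I*sqrt(1941205) ≈ 1393.3*I)
1/(v + H) = 1/(I*sqrt(1941205) - 859636) = 1/(-859636 + I*sqrt(1941205))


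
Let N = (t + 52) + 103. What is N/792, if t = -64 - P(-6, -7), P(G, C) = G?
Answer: 97/792 ≈ 0.12247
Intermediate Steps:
t = -58 (t = -64 - 1*(-6) = -64 + 6 = -58)
N = 97 (N = (-58 + 52) + 103 = -6 + 103 = 97)
N/792 = 97/792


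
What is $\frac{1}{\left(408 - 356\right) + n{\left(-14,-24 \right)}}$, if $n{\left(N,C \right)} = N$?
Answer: $\frac{1}{38} \approx 0.026316$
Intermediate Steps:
$\frac{1}{\left(408 - 356\right) + n{\left(-14,-24 \right)}} = \frac{1}{\left(408 - 356\right) - 14} = \frac{1}{52 - 14} = \frac{1}{38}$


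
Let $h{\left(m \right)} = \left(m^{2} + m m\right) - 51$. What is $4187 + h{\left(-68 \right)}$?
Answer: $13384$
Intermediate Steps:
$h{\left(m \right)} = -51 + 2 m^{2}$ ($h{\left(m \right)} = \left(m^{2} + m^{2}\right) - 51 = 2 m^{2} - 51 = -51 + 2 m^{2}$)
$4187 + h{\left(-68 \right)} = 4187 - \left(51 - 2 \left(-68\right)^{2}\right) = 4187 + \left(-51 + 2 \cdot 4624\right) = 4187 + \left(-51 + 9248\right) = 4187 + 9197 = 13384$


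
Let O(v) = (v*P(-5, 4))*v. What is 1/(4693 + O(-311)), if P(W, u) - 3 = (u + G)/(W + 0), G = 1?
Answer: 1/198135 ≈ 5.0471e-6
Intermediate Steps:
P(W, u) = 3 + (1 + u)/W (P(W, u) = 3 + (u + 1)/(W + 0) = 3 + (1 + u)/W)
O(v) = 2*v² (O(v) = (v*((1 + 4 + 3*(-5))/(-5)))*v = (v*(-(1 + 4 - 15)/5))*v = (v*(-⅕*(-10)))*v = (v*2)*v = (2*v)*v = 2*v²)
1/(4693 + O(-311)) = 1/(4693 + 2*(-311)²) = 1/(4693 + 2*96721) = 1/(4693 + 193442) = 1/198135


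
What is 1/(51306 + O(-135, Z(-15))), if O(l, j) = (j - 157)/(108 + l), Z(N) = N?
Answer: 27/1385434 ≈ 1.9488e-5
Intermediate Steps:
O(l, j) = (-157 + j)/(108 + l)
1/(51306 + O(-135, Z(-15))) = 1/(51306 + (-157 - 15)/(108 - 135)) = 1/(51306 - 172/(-27)) = 1/(51306 - 1/27*(-172)) = 1/(51306 + 172/27) = 1/(1385434/27) = 27/1385434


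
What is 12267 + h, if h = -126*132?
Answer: -4365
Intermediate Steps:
h = -16632
12267 + h = 12267 - 16632 = -4365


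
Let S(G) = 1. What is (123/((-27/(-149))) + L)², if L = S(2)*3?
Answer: 37650496/81 ≈ 4.6482e+5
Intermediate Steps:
L = 3 (L = 1*3 = 3)
(123/((-27/(-149))) + L)² = (123/((-27/(-149))) + 3)² = (123/((-27*(-1/149))) + 3)² = (123/(27/149) + 3)² = (123*(149/27) + 3)² = (6109/9 + 3)² = (6136/9)² = 37650496/81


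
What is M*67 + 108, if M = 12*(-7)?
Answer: -5520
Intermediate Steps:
M = -84
M*67 + 108 = -84*67 + 108 = -5628 + 108 = -5520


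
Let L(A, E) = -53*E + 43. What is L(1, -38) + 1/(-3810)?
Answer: 7837169/3810 ≈ 2057.0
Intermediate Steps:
L(A, E) = 43 - 53*E
L(1, -38) + 1/(-3810) = (43 - 53*(-38)) + 1/(-3810) = (43 + 2014) - 1/3810 = 2057 - 1/3810 = 7837169/3810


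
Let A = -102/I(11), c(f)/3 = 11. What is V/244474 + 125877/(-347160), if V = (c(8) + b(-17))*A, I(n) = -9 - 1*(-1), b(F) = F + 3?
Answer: -2557462849/7072632820 ≈ -0.36160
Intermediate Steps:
c(f) = 33 (c(f) = 3*11 = 33)
b(F) = 3 + F
I(n) = -8 (I(n) = -9 + 1 = -8)
A = 51/4 (A = -102/(-8) = -102*(-1/8) = 51/4 ≈ 12.750)
V = 969/4 (V = (33 + (3 - 17))*(51/4) = (33 - 14)*(51/4) = 19*(51/4) = 969/4 ≈ 242.25)
V/244474 + 125877/(-347160) = (969/4)/244474 + 125877/(-347160) = (969/4)*(1/244474) + 125877*(-1/347160) = 969/977896 - 41959/115720 = -2557462849/7072632820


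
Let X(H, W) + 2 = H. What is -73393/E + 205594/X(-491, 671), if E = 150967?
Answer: -31074092147/74426731 ≈ -417.51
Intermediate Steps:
X(H, W) = -2 + H
-73393/E + 205594/X(-491, 671) = -73393/150967 + 205594/(-2 - 491) = -73393*1/150967 + 205594/(-493) = -73393/150967 + 205594*(-1/493) = -73393/150967 - 205594/493 = -31074092147/74426731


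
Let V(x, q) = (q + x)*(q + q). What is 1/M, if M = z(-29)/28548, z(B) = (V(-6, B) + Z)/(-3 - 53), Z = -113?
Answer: -177632/213 ≈ -833.95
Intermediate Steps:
V(x, q) = 2*q*(q + x) (V(x, q) = (q + x)*(2*q) = 2*q*(q + x))
z(B) = 113/56 - B*(-6 + B)/28 (z(B) = (2*B*(B - 6) - 113)/(-3 - 53) = (2*B*(-6 + B) - 113)/(-56) = (-113 + 2*B*(-6 + B))*(-1/56) = 113/56 - B*(-6 + B)/28)
M = -213/177632 (M = (113/56 - 1/28*(-29)*(-6 - 29))/28548 = (113/56 - 1/28*(-29)*(-35))*(1/28548) = (113/56 - 145/4)*(1/28548) = -1917/56*1/28548 = -213/177632 ≈ -0.0011991)
1/M = 1/(-213/177632) = -177632/213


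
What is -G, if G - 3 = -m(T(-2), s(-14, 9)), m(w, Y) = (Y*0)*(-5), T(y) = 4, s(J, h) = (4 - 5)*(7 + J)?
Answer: -3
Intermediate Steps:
s(J, h) = -7 - J (s(J, h) = -(7 + J) = -7 - J)
m(w, Y) = 0 (m(w, Y) = 0*(-5) = 0)
G = 3 (G = 3 - 1*0 = 3 + 0 = 3)
-G = -1*3 = -3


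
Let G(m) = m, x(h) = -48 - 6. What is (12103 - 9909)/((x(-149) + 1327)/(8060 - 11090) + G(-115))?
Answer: -6647820/349723 ≈ -19.009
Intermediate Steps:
x(h) = -54
(12103 - 9909)/((x(-149) + 1327)/(8060 - 11090) + G(-115)) = (12103 - 9909)/((-54 + 1327)/(8060 - 11090) - 115) = 2194/(1273/(-3030) - 115) = 2194/(1273*(-1/3030) - 115) = 2194/(-1273/3030 - 115) = 2194/(-349723/3030) = 2194*(-3030/349723) = -6647820/349723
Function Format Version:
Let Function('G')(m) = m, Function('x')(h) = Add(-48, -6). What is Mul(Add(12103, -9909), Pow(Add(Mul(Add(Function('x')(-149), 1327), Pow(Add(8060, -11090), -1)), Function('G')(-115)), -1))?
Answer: Rational(-6647820, 349723) ≈ -19.009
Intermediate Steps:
Function('x')(h) = -54
Mul(Add(12103, -9909), Pow(Add(Mul(Add(Function('x')(-149), 1327), Pow(Add(8060, -11090), -1)), Function('G')(-115)), -1)) = Mul(Add(12103, -9909), Pow(Add(Mul(Add(-54, 1327), Pow(Add(8060, -11090), -1)), -115), -1)) = Mul(2194, Pow(Add(Mul(1273, Pow(-3030, -1)), -115), -1)) = Mul(2194, Pow(Add(Mul(1273, Rational(-1, 3030)), -115), -1)) = Mul(2194, Pow(Add(Rational(-1273, 3030), -115), -1)) = Mul(2194, Pow(Rational(-349723, 3030), -1)) = Mul(2194, Rational(-3030, 349723)) = Rational(-6647820, 349723)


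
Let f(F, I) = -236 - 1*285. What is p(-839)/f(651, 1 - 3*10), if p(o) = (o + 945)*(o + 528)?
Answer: 32966/521 ≈ 63.274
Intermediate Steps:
p(o) = (528 + o)*(945 + o) (p(o) = (945 + o)*(528 + o) = (528 + o)*(945 + o))
f(F, I) = -521 (f(F, I) = -236 - 285 = -521)
p(-839)/f(651, 1 - 3*10) = (498960 + (-839)**2 + 1473*(-839))/(-521) = (498960 + 703921 - 1235847)*(-1/521) = -32966*(-1/521) = 32966/521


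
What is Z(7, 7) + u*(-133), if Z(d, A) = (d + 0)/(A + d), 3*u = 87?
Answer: -7713/2 ≈ -3856.5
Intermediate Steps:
u = 29 (u = (1/3)*87 = 29)
Z(d, A) = d/(A + d)
Z(7, 7) + u*(-133) = 7/(7 + 7) + 29*(-133) = 7/14 - 3857 = 7*(1/14) - 3857 = 1/2 - 3857 = -7713/2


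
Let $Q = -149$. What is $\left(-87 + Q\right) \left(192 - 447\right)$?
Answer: $60180$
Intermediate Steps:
$\left(-87 + Q\right) \left(192 - 447\right) = \left(-87 - 149\right) \left(192 - 447\right) = \left(-236\right) \left(-255\right) = 60180$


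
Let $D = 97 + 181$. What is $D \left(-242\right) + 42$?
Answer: $-67234$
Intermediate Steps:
$D = 278$
$D \left(-242\right) + 42 = 278 \left(-242\right) + 42 = -67276 + 42 = -67234$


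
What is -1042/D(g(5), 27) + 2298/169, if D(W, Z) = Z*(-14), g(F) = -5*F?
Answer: 522371/31941 ≈ 16.354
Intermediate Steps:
D(W, Z) = -14*Z
-1042/D(g(5), 27) + 2298/169 = -1042/((-14*27)) + 2298/169 = -1042/(-378) + 2298*(1/169) = -1042*(-1/378) + 2298/169 = 521/189 + 2298/169 = 522371/31941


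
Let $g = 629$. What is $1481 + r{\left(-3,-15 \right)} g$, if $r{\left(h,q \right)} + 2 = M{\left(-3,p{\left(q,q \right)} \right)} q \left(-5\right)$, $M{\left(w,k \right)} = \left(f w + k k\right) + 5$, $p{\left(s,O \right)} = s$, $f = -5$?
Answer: $11558098$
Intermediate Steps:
$M{\left(w,k \right)} = 5 + k^{2} - 5 w$ ($M{\left(w,k \right)} = \left(- 5 w + k k\right) + 5 = \left(- 5 w + k^{2}\right) + 5 = \left(k^{2} - 5 w\right) + 5 = 5 + k^{2} - 5 w$)
$r{\left(h,q \right)} = -2 - 5 q \left(20 + q^{2}\right)$ ($r{\left(h,q \right)} = -2 + \left(5 + q^{2} - -15\right) q \left(-5\right) = -2 + \left(5 + q^{2} + 15\right) q \left(-5\right) = -2 + \left(20 + q^{2}\right) q \left(-5\right) = -2 + q \left(20 + q^{2}\right) \left(-5\right) = -2 - 5 q \left(20 + q^{2}\right)$)
$1481 + r{\left(-3,-15 \right)} g = 1481 + \left(-2 - - 75 \left(20 + \left(-15\right)^{2}\right)\right) 629 = 1481 + \left(-2 - - 75 \left(20 + 225\right)\right) 629 = 1481 + \left(-2 - \left(-75\right) 245\right) 629 = 1481 + \left(-2 + 18375\right) 629 = 1481 + 18373 \cdot 629 = 1481 + 11556617 = 11558098$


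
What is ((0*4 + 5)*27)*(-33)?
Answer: -4455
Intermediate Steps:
((0*4 + 5)*27)*(-33) = ((0 + 5)*27)*(-33) = (5*27)*(-33) = 135*(-33) = -4455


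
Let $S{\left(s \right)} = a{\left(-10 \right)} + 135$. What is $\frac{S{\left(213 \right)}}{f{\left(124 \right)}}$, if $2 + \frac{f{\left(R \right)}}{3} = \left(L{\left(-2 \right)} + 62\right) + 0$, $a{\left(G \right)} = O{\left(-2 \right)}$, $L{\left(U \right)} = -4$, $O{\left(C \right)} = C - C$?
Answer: $\frac{45}{56} \approx 0.80357$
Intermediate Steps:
$O{\left(C \right)} = 0$
$a{\left(G \right)} = 0$
$f{\left(R \right)} = 168$ ($f{\left(R \right)} = -6 + 3 \left(\left(-4 + 62\right) + 0\right) = -6 + 3 \left(58 + 0\right) = -6 + 3 \cdot 58 = -6 + 174 = 168$)
$S{\left(s \right)} = 135$ ($S{\left(s \right)} = 0 + 135 = 135$)
$\frac{S{\left(213 \right)}}{f{\left(124 \right)}} = \frac{135}{168} = 135 \cdot \frac{1}{168} = \frac{45}{56}$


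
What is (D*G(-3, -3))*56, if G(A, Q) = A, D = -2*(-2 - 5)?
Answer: -2352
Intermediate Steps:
D = 14 (D = -2*(-7) = 14)
(D*G(-3, -3))*56 = (14*(-3))*56 = -42*56 = -2352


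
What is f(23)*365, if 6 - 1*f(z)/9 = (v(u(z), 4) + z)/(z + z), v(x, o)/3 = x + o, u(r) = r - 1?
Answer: 574875/46 ≈ 12497.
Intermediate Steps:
u(r) = -1 + r
v(x, o) = 3*o + 3*x (v(x, o) = 3*(x + o) = 3*(o + x) = 3*o + 3*x)
f(z) = 54 - 9*(9 + 4*z)/(2*z) (f(z) = 54 - 9*((3*4 + 3*(-1 + z)) + z)/(z + z) = 54 - 9*((12 + (-3 + 3*z)) + z)/(2*z) = 54 - 9*((9 + 3*z) + z)*1/(2*z) = 54 - 9*(9 + 4*z)*1/(2*z) = 54 - 9*(9 + 4*z)/(2*z))
f(23)*365 = (36 - 81/2/23)*365 = (36 - 81/2*1/23)*365 = (36 - 81/46)*365 = (1575/46)*365 = 574875/46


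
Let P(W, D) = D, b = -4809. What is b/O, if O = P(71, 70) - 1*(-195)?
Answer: -4809/265 ≈ -18.147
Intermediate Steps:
O = 265 (O = 70 - 1*(-195) = 70 + 195 = 265)
b/O = -4809/265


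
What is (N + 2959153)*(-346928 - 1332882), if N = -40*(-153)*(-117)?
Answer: -3768003648530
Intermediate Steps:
N = -716040 (N = 6120*(-117) = -716040)
(N + 2959153)*(-346928 - 1332882) = (-716040 + 2959153)*(-346928 - 1332882) = 2243113*(-1679810) = -3768003648530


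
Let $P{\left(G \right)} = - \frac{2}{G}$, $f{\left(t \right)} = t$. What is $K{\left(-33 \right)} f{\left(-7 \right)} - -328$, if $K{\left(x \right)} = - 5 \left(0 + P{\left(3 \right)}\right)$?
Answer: $\frac{914}{3} \approx 304.67$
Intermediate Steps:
$K{\left(x \right)} = \frac{10}{3}$ ($K{\left(x \right)} = - 5 \left(0 - \frac{2}{3}\right) = \left(-5\right) \left(- \frac{2}{3}\right) = \frac{10}{3}$)
$K{\left(-33 \right)} f{\left(-7 \right)} - -328 = \frac{10}{3} \left(-7\right) - -328 = - \frac{70}{3} + 328 = \frac{914}{3}$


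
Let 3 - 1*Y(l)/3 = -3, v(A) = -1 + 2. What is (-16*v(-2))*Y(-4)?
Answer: -288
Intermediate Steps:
v(A) = 1
Y(l) = 18 (Y(l) = 9 - 3*(-3) = 9 + 9 = 18)
(-16*v(-2))*Y(-4) = -16*1*18 = -16*18 = -288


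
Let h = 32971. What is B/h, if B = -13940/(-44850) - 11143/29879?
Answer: -8325029/4418355182865 ≈ -1.8842e-6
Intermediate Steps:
B = -8325029/134007315 (B = -13940*(-1/44850) - 11143*1/29879 = 1394/4485 - 11143/29879 = -8325029/134007315 ≈ -0.062124)
B/h = -8325029/134007315/32971 = -8325029/134007315*1/32971 = -8325029/4418355182865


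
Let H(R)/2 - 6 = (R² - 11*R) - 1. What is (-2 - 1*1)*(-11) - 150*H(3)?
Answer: 5733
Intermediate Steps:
H(R) = 10 - 22*R + 2*R² (H(R) = 12 + 2*((R² - 11*R) - 1) = 12 + 2*(-1 + R² - 11*R) = 12 + (-2 - 22*R + 2*R²) = 10 - 22*R + 2*R²)
(-2 - 1*1)*(-11) - 150*H(3) = (-2 - 1*1)*(-11) - 150*(10 - 22*3 + 2*3²) = (-2 - 1)*(-11) - 150*(10 - 66 + 2*9) = -3*(-11) - 150*(10 - 66 + 18) = 33 - 150*(-38) = 33 + 5700 = 5733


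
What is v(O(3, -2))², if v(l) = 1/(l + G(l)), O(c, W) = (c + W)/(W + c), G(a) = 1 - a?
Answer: 1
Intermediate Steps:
O(c, W) = 1 (O(c, W) = (W + c)/(W + c) = 1)
v(l) = 1 (v(l) = 1/(l + (1 - l)) = 1/1 = 1)
v(O(3, -2))² = 1² = 1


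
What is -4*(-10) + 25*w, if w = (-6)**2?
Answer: 940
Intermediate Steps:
w = 36
-4*(-10) + 25*w = -4*(-10) + 25*36 = 40 + 900 = 940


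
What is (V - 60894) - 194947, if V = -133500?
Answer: -389341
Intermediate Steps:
(V - 60894) - 194947 = (-133500 - 60894) - 194947 = -194394 - 194947 = -389341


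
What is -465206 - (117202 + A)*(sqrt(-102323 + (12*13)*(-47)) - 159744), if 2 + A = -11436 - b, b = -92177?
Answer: 31619421898 - 197941*I*sqrt(109655) ≈ 3.1619e+10 - 6.5547e+7*I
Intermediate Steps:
A = 80739 (A = -2 + (-11436 - 1*(-92177)) = -2 + (-11436 + 92177) = -2 + 80741 = 80739)
-465206 - (117202 + A)*(sqrt(-102323 + (12*13)*(-47)) - 159744) = -465206 - (117202 + 80739)*(sqrt(-102323 + (12*13)*(-47)) - 159744) = -465206 - 197941*(sqrt(-102323 + 156*(-47)) - 159744) = -465206 - 197941*(sqrt(-102323 - 7332) - 159744) = -465206 - 197941*(sqrt(-109655) - 159744) = -465206 - 197941*(I*sqrt(109655) - 159744) = -465206 - 197941*(-159744 + I*sqrt(109655)) = -465206 - (-31619887104 + 197941*I*sqrt(109655)) = -465206 + (31619887104 - 197941*I*sqrt(109655)) = 31619421898 - 197941*I*sqrt(109655)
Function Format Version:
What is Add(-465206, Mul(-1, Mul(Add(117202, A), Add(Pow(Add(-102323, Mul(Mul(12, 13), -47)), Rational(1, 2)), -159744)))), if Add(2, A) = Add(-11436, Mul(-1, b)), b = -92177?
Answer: Add(31619421898, Mul(-197941, I, Pow(109655, Rational(1, 2)))) ≈ Add(3.1619e+10, Mul(-6.5547e+7, I))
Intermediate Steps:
A = 80739 (A = Add(-2, Add(-11436, Mul(-1, -92177))) = Add(-2, Add(-11436, 92177)) = Add(-2, 80741) = 80739)
Add(-465206, Mul(-1, Mul(Add(117202, A), Add(Pow(Add(-102323, Mul(Mul(12, 13), -47)), Rational(1, 2)), -159744)))) = Add(-465206, Mul(-1, Mul(Add(117202, 80739), Add(Pow(Add(-102323, Mul(Mul(12, 13), -47)), Rational(1, 2)), -159744)))) = Add(-465206, Mul(-1, Mul(197941, Add(Pow(Add(-102323, Mul(156, -47)), Rational(1, 2)), -159744)))) = Add(-465206, Mul(-1, Mul(197941, Add(Pow(Add(-102323, -7332), Rational(1, 2)), -159744)))) = Add(-465206, Mul(-1, Mul(197941, Add(Pow(-109655, Rational(1, 2)), -159744)))) = Add(-465206, Mul(-1, Mul(197941, Add(Mul(I, Pow(109655, Rational(1, 2))), -159744)))) = Add(-465206, Mul(-1, Mul(197941, Add(-159744, Mul(I, Pow(109655, Rational(1, 2))))))) = Add(-465206, Mul(-1, Add(-31619887104, Mul(197941, I, Pow(109655, Rational(1, 2)))))) = Add(-465206, Add(31619887104, Mul(-197941, I, Pow(109655, Rational(1, 2))))) = Add(31619421898, Mul(-197941, I, Pow(109655, Rational(1, 2))))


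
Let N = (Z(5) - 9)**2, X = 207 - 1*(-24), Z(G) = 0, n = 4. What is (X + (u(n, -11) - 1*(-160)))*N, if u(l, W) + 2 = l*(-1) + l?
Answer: 31509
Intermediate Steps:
u(l, W) = -2 (u(l, W) = -2 + (l*(-1) + l) = -2 + (-l + l) = -2 + 0 = -2)
X = 231 (X = 207 + 24 = 231)
N = 81 (N = (0 - 9)**2 = (-9)**2 = 81)
(X + (u(n, -11) - 1*(-160)))*N = (231 + (-2 - 1*(-160)))*81 = (231 + (-2 + 160))*81 = (231 + 158)*81 = 389*81 = 31509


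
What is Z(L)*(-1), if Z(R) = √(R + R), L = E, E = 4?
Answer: -2*√2 ≈ -2.8284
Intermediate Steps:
L = 4
Z(R) = √2*√R (Z(R) = √(2*R) = √2*√R)
Z(L)*(-1) = (√2*√4)*(-1) = (√2*2)*(-1) = (2*√2)*(-1) = -2*√2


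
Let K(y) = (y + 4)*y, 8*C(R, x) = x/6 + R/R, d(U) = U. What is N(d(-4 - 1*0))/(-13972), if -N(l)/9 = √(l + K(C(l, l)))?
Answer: 3*I*√2207/111776 ≈ 0.0012609*I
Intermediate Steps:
C(R, x) = ⅛ + x/48 (C(R, x) = (x/6 + R/R)/8 = (x*(⅙) + 1)/8 = (x/6 + 1)/8 = (1 + x/6)/8 = ⅛ + x/48)
K(y) = y*(4 + y) (K(y) = (4 + y)*y = y*(4 + y))
N(l) = -9*√(l + (⅛ + l/48)*(33/8 + l/48)) (N(l) = -9*√(l + (⅛ + l/48)*(4 + (⅛ + l/48))) = -9*√(l + (⅛ + l/48)*(33/8 + l/48)))
N(d(-4 - 1*0))/(-13972) = -3*√(1188 + (-4 - 1*0)² + 2508*(-4 - 1*0))/16/(-13972) = -3*√(1188 + (-4 + 0)² + 2508*(-4 + 0))/16*(-1/13972) = -3*√(1188 + (-4)² + 2508*(-4))/16*(-1/13972) = -3*√(1188 + 16 - 10032)/16*(-1/13972) = -3*I*√2207/8*(-1/13972) = 3*I*√2207/111776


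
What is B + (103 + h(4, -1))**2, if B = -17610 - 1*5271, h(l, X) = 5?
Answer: -11217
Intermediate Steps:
B = -22881 (B = -17610 - 5271 = -22881)
B + (103 + h(4, -1))**2 = -22881 + (103 + 5)**2 = -22881 + 108**2 = -22881 + 11664 = -11217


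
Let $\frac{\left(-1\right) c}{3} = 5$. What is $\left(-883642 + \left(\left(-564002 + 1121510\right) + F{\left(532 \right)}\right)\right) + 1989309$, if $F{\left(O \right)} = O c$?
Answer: $1655195$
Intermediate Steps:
$c = -15$ ($c = \left(-3\right) 5 = -15$)
$F{\left(O \right)} = - 15 O$ ($F{\left(O \right)} = O \left(-15\right) = - 15 O$)
$\left(-883642 + \left(\left(-564002 + 1121510\right) + F{\left(532 \right)}\right)\right) + 1989309 = \left(-883642 + \left(\left(-564002 + 1121510\right) - 7980\right)\right) + 1989309 = \left(-883642 + \left(557508 - 7980\right)\right) + 1989309 = \left(-883642 + 549528\right) + 1989309 = -334114 + 1989309 = 1655195$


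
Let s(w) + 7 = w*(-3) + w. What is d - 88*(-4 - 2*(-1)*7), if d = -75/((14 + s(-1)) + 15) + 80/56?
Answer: -49375/56 ≈ -881.70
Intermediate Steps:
s(w) = -7 - 2*w (s(w) = -7 + (w*(-3) + w) = -7 + (-3*w + w) = -7 - 2*w)
d = -95/56 (d = -75/((14 + (-7 - 2*(-1))) + 15) + 80/56 = -75/((14 + (-7 + 2)) + 15) + 80*(1/56) = -75/((14 - 5) + 15) + 10/7 = -75/(9 + 15) + 10/7 = -75/24 + 10/7 = -75*1/24 + 10/7 = -25/8 + 10/7 = -95/56 ≈ -1.6964)
d - 88*(-4 - 2*(-1)*7) = -95/56 - 88*(-4 - 2*(-1)*7) = -95/56 - 88*(-4 + 2*7) = -95/56 - 88*(-4 + 14) = -95/56 - 88*10 = -95/56 - 880 = -49375/56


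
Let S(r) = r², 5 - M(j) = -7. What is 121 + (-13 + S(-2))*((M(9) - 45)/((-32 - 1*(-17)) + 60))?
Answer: 638/5 ≈ 127.60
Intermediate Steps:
M(j) = 12 (M(j) = 5 - 1*(-7) = 5 + 7 = 12)
121 + (-13 + S(-2))*((M(9) - 45)/((-32 - 1*(-17)) + 60)) = 121 + (-13 + (-2)²)*((12 - 45)/((-32 - 1*(-17)) + 60)) = 121 + (-13 + 4)*(-33/((-32 + 17) + 60)) = 121 - (-297)/(-15 + 60) = 121 - (-297)/45 = 121 - 9*(-11/15) = 121 + 33/5 = 638/5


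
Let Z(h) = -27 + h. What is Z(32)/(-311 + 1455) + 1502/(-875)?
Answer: -1713913/1001000 ≈ -1.7122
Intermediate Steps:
Z(32)/(-311 + 1455) + 1502/(-875) = (-27 + 32)/(-311 + 1455) + 1502/(-875) = 5/1144 + 1502*(-1/875) = 5*(1/1144) - 1502/875 = 5/1144 - 1502/875 = -1713913/1001000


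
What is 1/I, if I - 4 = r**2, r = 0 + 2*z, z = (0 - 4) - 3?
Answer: 1/200 ≈ 0.0050000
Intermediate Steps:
z = -7 (z = -4 - 3 = -7)
r = -14 (r = 0 + 2*(-7) = 0 - 14 = -14)
I = 200 (I = 4 + (-14)**2 = 4 + 196 = 200)
1/I = 1/200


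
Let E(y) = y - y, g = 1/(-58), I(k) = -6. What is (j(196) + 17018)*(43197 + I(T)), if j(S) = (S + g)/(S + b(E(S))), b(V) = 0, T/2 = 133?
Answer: 8356248763281/11368 ≈ 7.3507e+8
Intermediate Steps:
T = 266 (T = 2*133 = 266)
g = -1/58 ≈ -0.017241
E(y) = 0
j(S) = (-1/58 + S)/S (j(S) = (S - 1/58)/(S + 0) = (-1/58 + S)/S)
(j(196) + 17018)*(43197 + I(T)) = ((-1/58 + 196)/196 + 17018)*(43197 - 6) = ((1/196)*(11367/58) + 17018)*43191 = (11367/11368 + 17018)*43191 = (193471991/11368)*43191 = 8356248763281/11368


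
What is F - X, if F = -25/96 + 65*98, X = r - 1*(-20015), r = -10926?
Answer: -261049/96 ≈ -2719.3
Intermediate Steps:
X = 9089 (X = -10926 - 1*(-20015) = -10926 + 20015 = 9089)
F = 611495/96 (F = -25*1/96 + 6370 = -25/96 + 6370 = 611495/96 ≈ 6369.7)
F - X = 611495/96 - 1*9089 = 611495/96 - 9089 = -261049/96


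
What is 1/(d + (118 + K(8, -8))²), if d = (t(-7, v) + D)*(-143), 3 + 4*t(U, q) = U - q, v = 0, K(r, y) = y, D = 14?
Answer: 2/20911 ≈ 9.5643e-5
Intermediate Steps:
t(U, q) = -¾ - q/4 + U/4 (t(U, q) = -¾ + (U - q)/4 = -¾ + (-q/4 + U/4) = -¾ - q/4 + U/4)
d = -3289/2 (d = ((-¾ - ¼*0 + (¼)*(-7)) + 14)*(-143) = ((-¾ + 0 - 7/4) + 14)*(-143) = (-5/2 + 14)*(-143) = (23/2)*(-143) = -3289/2 ≈ -1644.5)
1/(d + (118 + K(8, -8))²) = 1/(-3289/2 + (118 - 8)²) = 1/(-3289/2 + 110²) = 1/(-3289/2 + 12100) = 1/(20911/2) = 2/20911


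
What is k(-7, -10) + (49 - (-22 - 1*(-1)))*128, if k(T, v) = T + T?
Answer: 8946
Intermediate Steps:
k(T, v) = 2*T
k(-7, -10) + (49 - (-22 - 1*(-1)))*128 = 2*(-7) + (49 - (-22 - 1*(-1)))*128 = -14 + (49 - (-22 + 1))*128 = -14 + (49 - 1*(-21))*128 = -14 + (49 + 21)*128 = -14 + 70*128 = -14 + 8960 = 8946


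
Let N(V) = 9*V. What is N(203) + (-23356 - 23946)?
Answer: -45475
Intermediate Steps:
N(203) + (-23356 - 23946) = 9*203 + (-23356 - 23946) = 1827 - 47302 = -45475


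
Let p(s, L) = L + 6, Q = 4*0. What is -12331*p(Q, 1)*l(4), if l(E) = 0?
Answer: 0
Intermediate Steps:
Q = 0
p(s, L) = 6 + L
-12331*p(Q, 1)*l(4) = -12331*(6 + 1)*0 = -86317*0 = -12331*0 = 0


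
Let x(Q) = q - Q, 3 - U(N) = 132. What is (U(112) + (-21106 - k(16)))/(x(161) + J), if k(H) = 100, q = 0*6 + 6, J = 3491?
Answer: -21335/3336 ≈ -6.3954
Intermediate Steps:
q = 6 (q = 0 + 6 = 6)
U(N) = -129 (U(N) = 3 - 1*132 = 3 - 132 = -129)
x(Q) = 6 - Q
(U(112) + (-21106 - k(16)))/(x(161) + J) = (-129 + (-21106 - 1*100))/((6 - 1*161) + 3491) = (-129 + (-21106 - 100))/((6 - 161) + 3491) = (-129 - 21206)/(-155 + 3491) = -21335/3336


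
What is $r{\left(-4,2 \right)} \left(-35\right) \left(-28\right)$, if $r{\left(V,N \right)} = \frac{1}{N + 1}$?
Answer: $\frac{980}{3} \approx 326.67$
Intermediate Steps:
$r{\left(V,N \right)} = \frac{1}{1 + N}$
$r{\left(-4,2 \right)} \left(-35\right) \left(-28\right) = \frac{1}{1 + 2} \left(-35\right) \left(-28\right) = \frac{1}{3} \left(-35\right) \left(-28\right) = \left(- \frac{35}{3}\right) \left(-28\right) = \frac{980}{3}$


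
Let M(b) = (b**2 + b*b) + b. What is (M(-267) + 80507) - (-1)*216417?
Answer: 439235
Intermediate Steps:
M(b) = b + 2*b**2 (M(b) = (b**2 + b**2) + b = 2*b**2 + b = b + 2*b**2)
(M(-267) + 80507) - (-1)*216417 = (-267*(1 + 2*(-267)) + 80507) - (-1)*216417 = (-267*(1 - 534) + 80507) - 1*(-216417) = (-267*(-533) + 80507) + 216417 = (142311 + 80507) + 216417 = 222818 + 216417 = 439235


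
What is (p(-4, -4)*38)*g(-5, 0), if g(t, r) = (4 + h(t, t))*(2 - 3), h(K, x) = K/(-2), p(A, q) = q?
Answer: 988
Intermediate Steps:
h(K, x) = -K/2 (h(K, x) = K*(-½) = -K/2)
g(t, r) = -4 + t/2 (g(t, r) = (4 - t/2)*(2 - 3) = (4 - t/2)*(-1) = -4 + t/2)
(p(-4, -4)*38)*g(-5, 0) = (-4*38)*(-4 + (½)*(-5)) = -152*(-4 - 5/2) = -152*(-13/2) = 988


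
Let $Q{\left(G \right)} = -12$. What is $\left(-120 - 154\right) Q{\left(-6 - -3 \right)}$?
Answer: $3288$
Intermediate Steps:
$\left(-120 - 154\right) Q{\left(-6 - -3 \right)} = \left(-120 - 154\right) \left(-12\right) = \left(-274\right) \left(-12\right) = 3288$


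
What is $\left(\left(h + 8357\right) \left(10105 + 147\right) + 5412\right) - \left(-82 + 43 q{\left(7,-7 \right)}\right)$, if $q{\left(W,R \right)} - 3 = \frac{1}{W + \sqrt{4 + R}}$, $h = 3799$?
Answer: $\frac{6480690903}{52} + \frac{43 i \sqrt{3}}{52} \approx 1.2463 \cdot 10^{8} + 1.4323 i$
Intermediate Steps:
$q{\left(W,R \right)} = 3 + \frac{1}{W + \sqrt{4 + R}}$
$\left(\left(h + 8357\right) \left(10105 + 147\right) + 5412\right) - \left(-82 + 43 q{\left(7,-7 \right)}\right) = \left(\left(3799 + 8357\right) \left(10105 + 147\right) + 5412\right) + \left(82 - 43 \frac{1 + 3 \cdot 7 + 3 \sqrt{4 - 7}}{7 + \sqrt{4 - 7}}\right) = \left(12156 \cdot 10252 + 5412\right) + \left(82 - 43 \frac{1 + 21 + 3 \sqrt{-3}}{7 + \sqrt{-3}}\right) = \left(124623312 + 5412\right) + \left(82 - 43 \frac{1 + 21 + 3 i \sqrt{3}}{7 + i \sqrt{3}}\right) = 124628724 + \left(82 - 43 \frac{1 + 21 + 3 i \sqrt{3}}{7 + i \sqrt{3}}\right) = 124628724 + \left(82 - 43 \frac{22 + 3 i \sqrt{3}}{7 + i \sqrt{3}}\right) = 124628724 + \left(82 - \frac{43 \left(22 + 3 i \sqrt{3}\right)}{7 + i \sqrt{3}}\right) = 124628806 - \frac{43 \left(22 + 3 i \sqrt{3}\right)}{7 + i \sqrt{3}}$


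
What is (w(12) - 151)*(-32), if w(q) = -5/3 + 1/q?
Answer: 14648/3 ≈ 4882.7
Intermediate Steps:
w(q) = -5/3 + 1/q (w(q) = -5*⅓ + 1/q = -5/3 + 1/q)
(w(12) - 151)*(-32) = ((-5/3 + 1/12) - 151)*(-32) = (-19/12 - 151)*(-32) = -1831/12*(-32) = 14648/3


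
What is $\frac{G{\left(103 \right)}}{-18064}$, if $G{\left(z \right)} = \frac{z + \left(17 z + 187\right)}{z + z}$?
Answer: $- \frac{2041}{3721184} \approx -0.00054848$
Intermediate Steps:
$G{\left(z \right)} = \frac{187 + 18 z}{2 z}$ ($G{\left(z \right)} = \frac{z + \left(187 + 17 z\right)}{2 z} = \left(187 + 18 z\right) \frac{1}{2 z} = \frac{187 + 18 z}{2 z}$)
$\frac{G{\left(103 \right)}}{-18064} = \frac{9 + \frac{187}{2 \cdot 103}}{-18064} = \left(9 + \frac{187}{2} \cdot \frac{1}{103}\right) \left(- \frac{1}{18064}\right) = \left(9 + \frac{187}{206}\right) \left(- \frac{1}{18064}\right) = \frac{2041}{206} \left(- \frac{1}{18064}\right) = - \frac{2041}{3721184}$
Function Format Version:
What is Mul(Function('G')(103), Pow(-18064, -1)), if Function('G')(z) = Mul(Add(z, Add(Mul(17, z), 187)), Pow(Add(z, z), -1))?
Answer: Rational(-2041, 3721184) ≈ -0.00054848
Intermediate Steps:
Function('G')(z) = Mul(Rational(1, 2), Pow(z, -1), Add(187, Mul(18, z))) (Function('G')(z) = Mul(Add(z, Add(187, Mul(17, z))), Pow(Mul(2, z), -1)) = Mul(Add(187, Mul(18, z)), Mul(Rational(1, 2), Pow(z, -1))) = Mul(Rational(1, 2), Pow(z, -1), Add(187, Mul(18, z))))
Mul(Function('G')(103), Pow(-18064, -1)) = Mul(Add(9, Mul(Rational(187, 2), Pow(103, -1))), Pow(-18064, -1)) = Mul(Add(9, Mul(Rational(187, 2), Rational(1, 103))), Rational(-1, 18064)) = Mul(Add(9, Rational(187, 206)), Rational(-1, 18064)) = Mul(Rational(2041, 206), Rational(-1, 18064)) = Rational(-2041, 3721184)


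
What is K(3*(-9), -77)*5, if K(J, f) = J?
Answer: -135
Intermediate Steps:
K(3*(-9), -77)*5 = (3*(-9))*5 = -27*5 = -135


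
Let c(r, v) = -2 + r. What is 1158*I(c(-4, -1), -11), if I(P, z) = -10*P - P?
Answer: 76428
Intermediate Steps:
I(P, z) = -11*P
1158*I(c(-4, -1), -11) = 1158*(-11*(-2 - 4)) = 1158*(-11*(-6)) = 1158*66 = 76428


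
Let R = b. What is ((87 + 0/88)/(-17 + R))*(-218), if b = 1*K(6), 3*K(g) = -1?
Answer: 28449/26 ≈ 1094.2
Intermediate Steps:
K(g) = -1/3 (K(g) = (1/3)*(-1) = -1/3)
b = -1/3 (b = 1*(-1/3) = -1/3 ≈ -0.33333)
R = -1/3 ≈ -0.33333
((87 + 0/88)/(-17 + R))*(-218) = ((87 + 0/88)/(-17 - 1/3))*(-218) = ((87 + 0*(1/88))/(-52/3))*(-218) = ((87 + 0)*(-3/52))*(-218) = (87*(-3/52))*(-218) = -261/52*(-218) = 28449/26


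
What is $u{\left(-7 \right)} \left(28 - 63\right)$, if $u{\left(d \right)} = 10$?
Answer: $-350$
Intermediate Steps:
$u{\left(-7 \right)} \left(28 - 63\right) = 10 \left(28 - 63\right) = 10 \left(-35\right) = -350$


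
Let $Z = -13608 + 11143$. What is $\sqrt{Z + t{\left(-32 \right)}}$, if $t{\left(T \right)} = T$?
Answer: $i \sqrt{2497} \approx 49.97 i$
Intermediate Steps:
$Z = -2465$
$\sqrt{Z + t{\left(-32 \right)}} = \sqrt{-2465 - 32} = \sqrt{-2497} = i \sqrt{2497}$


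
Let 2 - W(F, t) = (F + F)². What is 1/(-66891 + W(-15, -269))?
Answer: -1/67789 ≈ -1.4752e-5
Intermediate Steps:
W(F, t) = 2 - 4*F² (W(F, t) = 2 - (F + F)² = 2 - (2*F)² = 2 - 4*F²)
1/(-66891 + W(-15, -269)) = 1/(-66891 + (2 - 4*(-15)²)) = 1/(-66891 + (2 - 4*225)) = 1/(-66891 + (2 - 900)) = 1/(-66891 - 898) = 1/(-67789) = -1/67789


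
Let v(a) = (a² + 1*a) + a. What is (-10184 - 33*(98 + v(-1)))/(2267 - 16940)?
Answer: 13385/14673 ≈ 0.91222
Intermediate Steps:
v(a) = a² + 2*a (v(a) = (a² + a) + a = (a + a²) + a = a² + 2*a)
(-10184 - 33*(98 + v(-1)))/(2267 - 16940) = (-10184 - 33*(98 - (2 - 1)))/(2267 - 16940) = (-10184 - 33*(98 - 1*1))/(-14673) = (-10184 - 33*(98 - 1))*(-1/14673) = (-10184 - 33*97)*(-1/14673) = (-10184 - 3201)*(-1/14673) = -13385*(-1/14673) = 13385/14673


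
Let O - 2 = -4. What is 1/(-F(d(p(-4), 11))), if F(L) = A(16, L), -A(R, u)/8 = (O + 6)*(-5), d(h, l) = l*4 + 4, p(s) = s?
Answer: -1/160 ≈ -0.0062500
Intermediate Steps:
O = -2 (O = 2 - 4 = -2)
d(h, l) = 4 + 4*l (d(h, l) = 4*l + 4 = 4 + 4*l)
A(R, u) = 160 (A(R, u) = -8*(-2 + 6)*(-5) = -32*(-5) = -8*(-20) = 160)
F(L) = 160
1/(-F(d(p(-4), 11))) = 1/(-1*160) = 1/(-160) = -1/160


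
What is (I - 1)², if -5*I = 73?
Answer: 6084/25 ≈ 243.36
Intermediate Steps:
I = -73/5 (I = -⅕*73 = -73/5 ≈ -14.600)
(I - 1)² = (-73/5 - 1)² = (-78/5)² = 6084/25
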